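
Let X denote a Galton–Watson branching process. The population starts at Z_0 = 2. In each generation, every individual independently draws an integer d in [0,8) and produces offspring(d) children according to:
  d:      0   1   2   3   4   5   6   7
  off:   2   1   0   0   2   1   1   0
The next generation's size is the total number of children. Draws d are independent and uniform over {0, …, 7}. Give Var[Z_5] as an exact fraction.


Outcome values over d=0..7: [2, 1, 0, 0, 2, 1, 1, 0]
Σy = 7, Σy² = 11, M = 8
μ = 7/8 = 7/8,  σ² = 11/8 − (7/8)² = 39/64
V_0 = 0, E_0 = 2
V_1 = 39/64·E_0 + (7/8)²·V_0 = 39/32;  E_1 = 7/4
V_2 = 39/64·E_1 + (7/8)²·V_1 = 4095/2048;  E_2 = 49/32
V_3 = 39/64·E_2 + (7/8)²·V_2 = 322959/131072;  E_3 = 343/256
V_4 = 39/64·E_3 + (7/8)²·V_3 = 22674015/8388608;  E_4 = 2401/2048
V_5 = 39/64·E_4 + (7/8)²·V_4 = 1494572079/536870912;  E_5 = 16807/16384

1494572079/536870912


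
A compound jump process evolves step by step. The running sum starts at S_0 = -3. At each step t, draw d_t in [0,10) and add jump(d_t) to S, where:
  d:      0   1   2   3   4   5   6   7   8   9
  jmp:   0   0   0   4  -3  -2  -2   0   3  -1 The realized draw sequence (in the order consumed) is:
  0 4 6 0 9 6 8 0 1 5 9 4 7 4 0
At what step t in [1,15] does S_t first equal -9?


5

t=0: S=-3, d=0, jump=0, S_1=-3
t=1: S=-3, d=4, jump=-3, S_2=-6
t=2: S=-6, d=6, jump=-2, S_3=-8
t=3: S=-8, d=0, jump=0, S_4=-8
t=4: S=-8, d=9, jump=-1, S_5=-9
t=5: S=-9, d=6, jump=-2, S_6=-11
t=6: S=-11, d=8, jump=3, S_7=-8
t=7: S=-8, d=0, jump=0, S_8=-8
t=8: S=-8, d=1, jump=0, S_9=-8
t=9: S=-8, d=5, jump=-2, S_10=-10
t=10: S=-10, d=9, jump=-1, S_11=-11
t=11: S=-11, d=4, jump=-3, S_12=-14
t=12: S=-14, d=7, jump=0, S_13=-14
t=13: S=-14, d=4, jump=-3, S_14=-17
t=14: S=-17, d=0, jump=0, S_15=-17


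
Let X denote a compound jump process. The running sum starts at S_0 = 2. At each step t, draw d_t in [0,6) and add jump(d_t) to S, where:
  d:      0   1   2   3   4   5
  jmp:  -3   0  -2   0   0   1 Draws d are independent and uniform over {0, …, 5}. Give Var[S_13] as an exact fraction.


Outcome values over d=0..5: [-3, 0, -2, 0, 0, 1]
Σy = -4, Σy² = 14, M = 6
μ = -4/6 = -2/3,  σ² = 14/6 − (-2/3)² = 17/9
Independent increments: Var[S_13] = 13·σ² = 13·(17/9) = 221/9

221/9


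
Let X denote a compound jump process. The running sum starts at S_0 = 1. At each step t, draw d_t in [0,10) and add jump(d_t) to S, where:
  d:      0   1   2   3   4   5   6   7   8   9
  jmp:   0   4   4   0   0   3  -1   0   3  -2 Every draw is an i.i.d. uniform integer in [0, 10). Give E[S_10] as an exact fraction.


12

Outcome values over d=0..9: [0, 4, 4, 0, 0, 3, -1, 0, 3, -2]
Σy = 11, Σy² = 55, M = 10
μ = 11/10 = 11/10,  σ² = 55/10 − (11/10)² = 429/100
E[S_10] = 1 + 10·(11/10) = 12


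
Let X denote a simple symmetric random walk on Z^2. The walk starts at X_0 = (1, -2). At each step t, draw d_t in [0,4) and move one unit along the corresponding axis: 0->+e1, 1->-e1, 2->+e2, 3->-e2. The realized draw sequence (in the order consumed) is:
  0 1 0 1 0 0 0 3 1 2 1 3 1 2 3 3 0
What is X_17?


t=0: X=(1, -2), d=0 → +e1, X_1=(2, -2)
t=1: X=(2, -2), d=1 → -e1, X_2=(1, -2)
t=2: X=(1, -2), d=0 → +e1, X_3=(2, -2)
t=3: X=(2, -2), d=1 → -e1, X_4=(1, -2)
t=4: X=(1, -2), d=0 → +e1, X_5=(2, -2)
t=5: X=(2, -2), d=0 → +e1, X_6=(3, -2)
t=6: X=(3, -2), d=0 → +e1, X_7=(4, -2)
t=7: X=(4, -2), d=3 → -e2, X_8=(4, -3)
t=8: X=(4, -3), d=1 → -e1, X_9=(3, -3)
t=9: X=(3, -3), d=2 → +e2, X_10=(3, -2)
t=10: X=(3, -2), d=1 → -e1, X_11=(2, -2)
t=11: X=(2, -2), d=3 → -e2, X_12=(2, -3)
t=12: X=(2, -3), d=1 → -e1, X_13=(1, -3)
t=13: X=(1, -3), d=2 → +e2, X_14=(1, -2)
t=14: X=(1, -2), d=3 → -e2, X_15=(1, -3)
t=15: X=(1, -3), d=3 → -e2, X_16=(1, -4)
t=16: X=(1, -4), d=0 → +e1, X_17=(2, -4)

(2, -4)


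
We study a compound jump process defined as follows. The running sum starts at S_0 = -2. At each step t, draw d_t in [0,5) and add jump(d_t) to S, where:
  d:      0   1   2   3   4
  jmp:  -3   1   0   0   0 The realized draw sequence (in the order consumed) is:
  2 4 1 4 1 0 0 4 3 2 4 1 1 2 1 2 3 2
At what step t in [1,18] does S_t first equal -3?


t=0: S=-2, d=2, jump=0, S_1=-2
t=1: S=-2, d=4, jump=0, S_2=-2
t=2: S=-2, d=1, jump=1, S_3=-1
t=3: S=-1, d=4, jump=0, S_4=-1
t=4: S=-1, d=1, jump=1, S_5=0
t=5: S=0, d=0, jump=-3, S_6=-3
t=6: S=-3, d=0, jump=-3, S_7=-6
t=7: S=-6, d=4, jump=0, S_8=-6
t=8: S=-6, d=3, jump=0, S_9=-6
t=9: S=-6, d=2, jump=0, S_10=-6
t=10: S=-6, d=4, jump=0, S_11=-6
t=11: S=-6, d=1, jump=1, S_12=-5
t=12: S=-5, d=1, jump=1, S_13=-4
t=13: S=-4, d=2, jump=0, S_14=-4
t=14: S=-4, d=1, jump=1, S_15=-3
t=15: S=-3, d=2, jump=0, S_16=-3
t=16: S=-3, d=3, jump=0, S_17=-3
t=17: S=-3, d=2, jump=0, S_18=-3

6


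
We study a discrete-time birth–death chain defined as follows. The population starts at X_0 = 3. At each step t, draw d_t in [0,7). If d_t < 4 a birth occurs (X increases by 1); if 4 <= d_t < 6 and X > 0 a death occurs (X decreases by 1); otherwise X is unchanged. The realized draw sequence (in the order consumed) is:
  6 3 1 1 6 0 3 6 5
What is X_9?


t=0: X=3, d=6 → hold, X_1=3
t=1: X=3, d=3 → birth, X_2=4
t=2: X=4, d=1 → birth, X_3=5
t=3: X=5, d=1 → birth, X_4=6
t=4: X=6, d=6 → hold, X_5=6
t=5: X=6, d=0 → birth, X_6=7
t=6: X=7, d=3 → birth, X_7=8
t=7: X=8, d=6 → hold, X_8=8
t=8: X=8, d=5 → death, X_9=7

7


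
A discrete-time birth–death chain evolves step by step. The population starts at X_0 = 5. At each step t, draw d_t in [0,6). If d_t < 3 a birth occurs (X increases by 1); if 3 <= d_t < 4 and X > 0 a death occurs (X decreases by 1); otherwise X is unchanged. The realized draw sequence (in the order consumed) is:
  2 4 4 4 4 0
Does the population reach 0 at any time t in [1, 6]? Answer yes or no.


no

t=0: X=5, d=2 → birth, X_1=6
t=1: X=6, d=4 → hold, X_2=6
t=2: X=6, d=4 → hold, X_3=6
t=3: X=6, d=4 → hold, X_4=6
t=4: X=6, d=4 → hold, X_5=6
t=5: X=6, d=0 → birth, X_6=7


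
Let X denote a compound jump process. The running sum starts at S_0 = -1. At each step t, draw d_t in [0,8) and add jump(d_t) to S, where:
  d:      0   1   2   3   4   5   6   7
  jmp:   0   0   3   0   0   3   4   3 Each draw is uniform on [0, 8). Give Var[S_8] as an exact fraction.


Outcome values over d=0..7: [0, 0, 3, 0, 0, 3, 4, 3]
Σy = 13, Σy² = 43, M = 8
μ = 13/8 = 13/8,  σ² = 43/8 − (13/8)² = 175/64
Independent increments: Var[S_8] = 8·σ² = 8·(175/64) = 175/8

175/8


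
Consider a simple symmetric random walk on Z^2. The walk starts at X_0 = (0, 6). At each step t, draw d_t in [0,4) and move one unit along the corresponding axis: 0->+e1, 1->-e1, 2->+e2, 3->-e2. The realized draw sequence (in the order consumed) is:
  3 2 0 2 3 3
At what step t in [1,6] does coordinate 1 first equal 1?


t=0: X=(0, 6), d=3 → -e2, X_1=(0, 5)
t=1: X=(0, 5), d=2 → +e2, X_2=(0, 6)
t=2: X=(0, 6), d=0 → +e1, X_3=(1, 6)
t=3: X=(1, 6), d=2 → +e2, X_4=(1, 7)
t=4: X=(1, 7), d=3 → -e2, X_5=(1, 6)
t=5: X=(1, 6), d=3 → -e2, X_6=(1, 5)

3


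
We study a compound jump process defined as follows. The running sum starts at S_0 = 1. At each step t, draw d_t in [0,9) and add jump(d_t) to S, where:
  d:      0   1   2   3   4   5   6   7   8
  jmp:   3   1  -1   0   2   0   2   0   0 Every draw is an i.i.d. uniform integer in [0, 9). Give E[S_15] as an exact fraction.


Outcome values over d=0..8: [3, 1, -1, 0, 2, 0, 2, 0, 0]
Σy = 7, Σy² = 19, M = 9
μ = 7/9 = 7/9,  σ² = 19/9 − (7/9)² = 122/81
E[S_15] = 1 + 15·(7/9) = 38/3

38/3


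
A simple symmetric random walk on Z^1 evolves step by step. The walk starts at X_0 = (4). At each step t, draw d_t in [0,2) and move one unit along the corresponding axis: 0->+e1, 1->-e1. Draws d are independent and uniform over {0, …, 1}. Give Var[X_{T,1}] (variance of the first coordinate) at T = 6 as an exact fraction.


Outcome values over d=0..1: [1, -1]
Σy = 0, Σy² = 2, M = 2
μ = 0/2 = 0,  σ² = 2/2 − (0)² = 1
Independent increments: Var[X_6] = 6·σ² = 6·(1) = 6

6


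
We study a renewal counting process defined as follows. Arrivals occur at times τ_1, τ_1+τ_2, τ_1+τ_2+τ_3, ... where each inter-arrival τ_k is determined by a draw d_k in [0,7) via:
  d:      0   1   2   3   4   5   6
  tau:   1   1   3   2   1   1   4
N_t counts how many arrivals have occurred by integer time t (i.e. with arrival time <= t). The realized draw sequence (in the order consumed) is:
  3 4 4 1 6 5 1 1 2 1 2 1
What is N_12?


draw d_1=3: τ_1=2, arrival time A_1=2
draw d_2=4: τ_2=1, arrival time A_2=3
draw d_3=4: τ_3=1, arrival time A_3=4
draw d_4=1: τ_4=1, arrival time A_4=5
draw d_5=6: τ_5=4, arrival time A_5=9
draw d_6=5: τ_6=1, arrival time A_6=10
draw d_7=1: τ_7=1, arrival time A_7=11
draw d_8=1: τ_8=1, arrival time A_8=12
draw d_9=2: τ_9=3, arrival time A_9=15
draw d_10=1: τ_10=1, arrival time A_10=16
draw d_11=2: τ_11=3, arrival time A_11=19
draw d_12=1: τ_12=1, arrival time A_12=20
N_t over t=0..12: 0:0 1:0 2:1 3:2 4:3 5:4 6:4 7:4 8:4 9:5 10:6 11:7 12:8

8


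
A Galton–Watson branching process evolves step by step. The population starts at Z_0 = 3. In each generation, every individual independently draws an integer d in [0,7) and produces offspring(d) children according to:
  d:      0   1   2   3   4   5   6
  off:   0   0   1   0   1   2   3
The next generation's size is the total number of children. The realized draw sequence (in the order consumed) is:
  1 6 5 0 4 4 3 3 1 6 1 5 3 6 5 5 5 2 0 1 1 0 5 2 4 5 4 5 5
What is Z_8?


7

gen 0: Z_0=3, draws=[1, 6, 5], offspring=[0, 3, 2], Z_1=5
gen 1: Z_1=5, draws=[0, 4, 4, 3, 3], offspring=[0, 1, 1, 0, 0], Z_2=2
gen 2: Z_2=2, draws=[1, 6], offspring=[0, 3], Z_3=3
gen 3: Z_3=3, draws=[1, 5, 3], offspring=[0, 2, 0], Z_4=2
gen 4: Z_4=2, draws=[6, 5], offspring=[3, 2], Z_5=5
gen 5: Z_5=5, draws=[5, 5, 2, 0, 1], offspring=[2, 2, 1, 0, 0], Z_6=5
gen 6: Z_6=5, draws=[1, 0, 5, 2, 4], offspring=[0, 0, 2, 1, 1], Z_7=4
gen 7: Z_7=4, draws=[5, 4, 5, 5], offspring=[2, 1, 2, 2], Z_8=7


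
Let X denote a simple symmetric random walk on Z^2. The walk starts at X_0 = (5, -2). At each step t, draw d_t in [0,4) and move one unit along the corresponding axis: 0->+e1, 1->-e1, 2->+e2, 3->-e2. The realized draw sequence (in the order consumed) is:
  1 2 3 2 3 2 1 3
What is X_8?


t=0: X=(5, -2), d=1 → -e1, X_1=(4, -2)
t=1: X=(4, -2), d=2 → +e2, X_2=(4, -1)
t=2: X=(4, -1), d=3 → -e2, X_3=(4, -2)
t=3: X=(4, -2), d=2 → +e2, X_4=(4, -1)
t=4: X=(4, -1), d=3 → -e2, X_5=(4, -2)
t=5: X=(4, -2), d=2 → +e2, X_6=(4, -1)
t=6: X=(4, -1), d=1 → -e1, X_7=(3, -1)
t=7: X=(3, -1), d=3 → -e2, X_8=(3, -2)

(3, -2)


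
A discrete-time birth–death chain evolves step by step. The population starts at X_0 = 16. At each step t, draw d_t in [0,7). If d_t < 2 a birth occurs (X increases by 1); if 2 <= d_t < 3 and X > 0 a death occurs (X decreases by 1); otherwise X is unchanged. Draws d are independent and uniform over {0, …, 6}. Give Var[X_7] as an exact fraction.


20/7

X can drop by at most 1 per step and X_0 = 16 > T = 7, so X_t >= 16 − t >= 9 > 0 for every t <= 7: the floor at 0 (the 'and X > 0' condition) never binds. Hence X_7 = X_0 + Σ_{t<7} Y_t with i.i.d. increments Y_t = y(d_t) ∈ {+1, −1, 0}.
Outcome values over d=0..6: [1, 1, -1, 0, 0, 0, 0]
Σy = 1, Σy² = 3, M = 7
μ = 1/7 = 1/7,  σ² = 3/7 − (1/7)² = 20/49
Independent increments: Var[X_7] = 7·σ² = 7·(20/49) = 20/7


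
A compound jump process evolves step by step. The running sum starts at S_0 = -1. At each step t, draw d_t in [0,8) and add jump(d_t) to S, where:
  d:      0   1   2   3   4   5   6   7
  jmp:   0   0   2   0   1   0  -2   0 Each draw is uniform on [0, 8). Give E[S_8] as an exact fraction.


Outcome values over d=0..7: [0, 0, 2, 0, 1, 0, -2, 0]
Σy = 1, Σy² = 9, M = 8
μ = 1/8 = 1/8,  σ² = 9/8 − (1/8)² = 71/64
E[S_8] = -1 + 8·(1/8) = 0

0


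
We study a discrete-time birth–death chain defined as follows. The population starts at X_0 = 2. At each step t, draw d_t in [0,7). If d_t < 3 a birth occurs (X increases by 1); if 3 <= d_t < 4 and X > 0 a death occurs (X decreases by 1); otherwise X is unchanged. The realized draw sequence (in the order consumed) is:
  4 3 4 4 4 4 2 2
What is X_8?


t=0: X=2, d=4 → hold, X_1=2
t=1: X=2, d=3 → death, X_2=1
t=2: X=1, d=4 → hold, X_3=1
t=3: X=1, d=4 → hold, X_4=1
t=4: X=1, d=4 → hold, X_5=1
t=5: X=1, d=4 → hold, X_6=1
t=6: X=1, d=2 → birth, X_7=2
t=7: X=2, d=2 → birth, X_8=3

3


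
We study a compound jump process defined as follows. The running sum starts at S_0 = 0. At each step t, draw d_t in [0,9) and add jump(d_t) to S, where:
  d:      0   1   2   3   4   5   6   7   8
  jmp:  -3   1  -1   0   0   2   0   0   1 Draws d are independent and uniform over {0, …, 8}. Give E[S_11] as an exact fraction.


Outcome values over d=0..8: [-3, 1, -1, 0, 0, 2, 0, 0, 1]
Σy = 0, Σy² = 16, M = 9
μ = 0/9 = 0,  σ² = 16/9 − (0)² = 16/9
E[S_11] = 0 + 11·(0) = 0

0


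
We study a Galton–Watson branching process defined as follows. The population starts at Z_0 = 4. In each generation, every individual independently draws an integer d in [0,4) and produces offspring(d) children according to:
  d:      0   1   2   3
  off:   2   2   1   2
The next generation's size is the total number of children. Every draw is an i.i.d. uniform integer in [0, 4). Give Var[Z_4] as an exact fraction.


Outcome values over d=0..3: [2, 2, 1, 2]
Σy = 7, Σy² = 13, M = 4
μ = 7/4 = 7/4,  σ² = 13/4 − (7/4)² = 3/16
V_0 = 0, E_0 = 4
V_1 = 3/16·E_0 + (7/4)²·V_0 = 3/4;  E_1 = 7
V_2 = 3/16·E_1 + (7/4)²·V_1 = 231/64;  E_2 = 49/4
V_3 = 3/16·E_2 + (7/4)²·V_2 = 13671/1024;  E_3 = 343/16
V_4 = 3/16·E_3 + (7/4)²·V_3 = 735735/16384;  E_4 = 2401/64

735735/16384


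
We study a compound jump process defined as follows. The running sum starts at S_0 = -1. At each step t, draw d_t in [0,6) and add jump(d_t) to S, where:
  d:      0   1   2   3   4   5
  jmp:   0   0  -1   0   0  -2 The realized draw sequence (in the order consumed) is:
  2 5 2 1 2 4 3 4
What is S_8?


t=0: S=-1, d=2, jump=-1, S_1=-2
t=1: S=-2, d=5, jump=-2, S_2=-4
t=2: S=-4, d=2, jump=-1, S_3=-5
t=3: S=-5, d=1, jump=0, S_4=-5
t=4: S=-5, d=2, jump=-1, S_5=-6
t=5: S=-6, d=4, jump=0, S_6=-6
t=6: S=-6, d=3, jump=0, S_7=-6
t=7: S=-6, d=4, jump=0, S_8=-6

-6


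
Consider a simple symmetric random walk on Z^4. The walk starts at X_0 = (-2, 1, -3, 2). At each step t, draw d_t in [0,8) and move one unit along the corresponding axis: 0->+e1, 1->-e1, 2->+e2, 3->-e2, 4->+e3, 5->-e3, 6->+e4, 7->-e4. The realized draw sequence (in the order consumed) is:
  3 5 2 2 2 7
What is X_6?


(-2, 3, -4, 1)

t=0: X=(-2, 1, -3, 2), d=3 → -e2, X_1=(-2, 0, -3, 2)
t=1: X=(-2, 0, -3, 2), d=5 → -e3, X_2=(-2, 0, -4, 2)
t=2: X=(-2, 0, -4, 2), d=2 → +e2, X_3=(-2, 1, -4, 2)
t=3: X=(-2, 1, -4, 2), d=2 → +e2, X_4=(-2, 2, -4, 2)
t=4: X=(-2, 2, -4, 2), d=2 → +e2, X_5=(-2, 3, -4, 2)
t=5: X=(-2, 3, -4, 2), d=7 → -e4, X_6=(-2, 3, -4, 1)


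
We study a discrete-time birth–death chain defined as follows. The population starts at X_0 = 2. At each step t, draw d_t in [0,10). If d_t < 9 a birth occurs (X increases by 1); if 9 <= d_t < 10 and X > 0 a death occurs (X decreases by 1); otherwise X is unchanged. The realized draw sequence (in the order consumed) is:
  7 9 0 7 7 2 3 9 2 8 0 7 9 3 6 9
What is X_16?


t=0: X=2, d=7 → birth, X_1=3
t=1: X=3, d=9 → death, X_2=2
t=2: X=2, d=0 → birth, X_3=3
t=3: X=3, d=7 → birth, X_4=4
t=4: X=4, d=7 → birth, X_5=5
t=5: X=5, d=2 → birth, X_6=6
t=6: X=6, d=3 → birth, X_7=7
t=7: X=7, d=9 → death, X_8=6
t=8: X=6, d=2 → birth, X_9=7
t=9: X=7, d=8 → birth, X_10=8
t=10: X=8, d=0 → birth, X_11=9
t=11: X=9, d=7 → birth, X_12=10
t=12: X=10, d=9 → death, X_13=9
t=13: X=9, d=3 → birth, X_14=10
t=14: X=10, d=6 → birth, X_15=11
t=15: X=11, d=9 → death, X_16=10

10


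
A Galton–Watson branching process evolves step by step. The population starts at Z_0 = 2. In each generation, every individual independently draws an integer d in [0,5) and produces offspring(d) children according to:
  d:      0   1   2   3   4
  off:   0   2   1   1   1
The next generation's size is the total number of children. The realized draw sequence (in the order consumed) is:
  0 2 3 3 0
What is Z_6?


0

gen 0: Z_0=2, draws=[0, 2], offspring=[0, 1], Z_1=1
gen 1: Z_1=1, draws=[3], offspring=[1], Z_2=1
gen 2: Z_2=1, draws=[3], offspring=[1], Z_3=1
gen 3: Z_3=1, draws=[0], offspring=[0], Z_4=0
gen 4: Z_4=0, draws=[], offspring=[], Z_5=0
gen 5: Z_5=0, draws=[], offspring=[], Z_6=0


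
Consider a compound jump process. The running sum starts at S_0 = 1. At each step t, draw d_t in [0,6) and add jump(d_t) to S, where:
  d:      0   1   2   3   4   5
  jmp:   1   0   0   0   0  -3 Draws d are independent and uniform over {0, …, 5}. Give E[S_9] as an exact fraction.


Outcome values over d=0..5: [1, 0, 0, 0, 0, -3]
Σy = -2, Σy² = 10, M = 6
μ = -2/6 = -1/3,  σ² = 10/6 − (-1/3)² = 14/9
E[S_9] = 1 + 9·(-1/3) = -2

-2


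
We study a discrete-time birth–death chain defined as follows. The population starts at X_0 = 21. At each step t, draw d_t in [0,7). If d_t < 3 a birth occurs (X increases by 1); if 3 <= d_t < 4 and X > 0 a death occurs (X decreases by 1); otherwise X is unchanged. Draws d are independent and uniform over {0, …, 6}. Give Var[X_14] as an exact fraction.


48/7

X can drop by at most 1 per step and X_0 = 21 > T = 14, so X_t >= 21 − t >= 7 > 0 for every t <= 14: the floor at 0 (the 'and X > 0' condition) never binds. Hence X_14 = X_0 + Σ_{t<14} Y_t with i.i.d. increments Y_t = y(d_t) ∈ {+1, −1, 0}.
Outcome values over d=0..6: [1, 1, 1, -1, 0, 0, 0]
Σy = 2, Σy² = 4, M = 7
μ = 2/7 = 2/7,  σ² = 4/7 − (2/7)² = 24/49
Independent increments: Var[X_14] = 14·σ² = 14·(24/49) = 48/7


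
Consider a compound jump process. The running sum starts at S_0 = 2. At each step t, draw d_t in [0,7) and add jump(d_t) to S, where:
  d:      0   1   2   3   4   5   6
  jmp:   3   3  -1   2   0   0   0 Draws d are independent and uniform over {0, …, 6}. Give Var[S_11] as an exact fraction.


Outcome values over d=0..6: [3, 3, -1, 2, 0, 0, 0]
Σy = 7, Σy² = 23, M = 7
μ = 7/7 = 1,  σ² = 23/7 − (1)² = 16/7
Independent increments: Var[S_11] = 11·σ² = 11·(16/7) = 176/7

176/7


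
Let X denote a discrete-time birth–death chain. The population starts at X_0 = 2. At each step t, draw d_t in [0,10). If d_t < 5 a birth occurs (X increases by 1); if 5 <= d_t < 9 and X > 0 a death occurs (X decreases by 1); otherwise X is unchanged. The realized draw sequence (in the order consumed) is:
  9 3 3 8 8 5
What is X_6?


1

t=0: X=2, d=9 → hold, X_1=2
t=1: X=2, d=3 → birth, X_2=3
t=2: X=3, d=3 → birth, X_3=4
t=3: X=4, d=8 → death, X_4=3
t=4: X=3, d=8 → death, X_5=2
t=5: X=2, d=5 → death, X_6=1


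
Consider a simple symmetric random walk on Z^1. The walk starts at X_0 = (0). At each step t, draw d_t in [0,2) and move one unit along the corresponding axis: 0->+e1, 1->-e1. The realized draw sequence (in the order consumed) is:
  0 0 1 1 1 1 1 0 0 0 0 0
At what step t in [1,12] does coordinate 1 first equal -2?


t=0: X=(0), d=0 → +e1, X_1=(1)
t=1: X=(1), d=0 → +e1, X_2=(2)
t=2: X=(2), d=1 → -e1, X_3=(1)
t=3: X=(1), d=1 → -e1, X_4=(0)
t=4: X=(0), d=1 → -e1, X_5=(-1)
t=5: X=(-1), d=1 → -e1, X_6=(-2)
t=6: X=(-2), d=1 → -e1, X_7=(-3)
t=7: X=(-3), d=0 → +e1, X_8=(-2)
t=8: X=(-2), d=0 → +e1, X_9=(-1)
t=9: X=(-1), d=0 → +e1, X_10=(0)
t=10: X=(0), d=0 → +e1, X_11=(1)
t=11: X=(1), d=0 → +e1, X_12=(2)

6


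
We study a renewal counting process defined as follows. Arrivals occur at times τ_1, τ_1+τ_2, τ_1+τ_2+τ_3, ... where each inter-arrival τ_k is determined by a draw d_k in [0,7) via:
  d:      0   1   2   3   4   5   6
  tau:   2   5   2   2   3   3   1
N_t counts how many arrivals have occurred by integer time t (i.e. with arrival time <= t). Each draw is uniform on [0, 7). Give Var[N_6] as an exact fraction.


8559847064/13841287201

Inter-arrival values over d=0..6: [2, 5, 2, 2, 3, 3, 1]
Each d has probability 1/7, so the pmf of τ is: f(1) = 1/7, f(2) = 3/7, f(3) = 2/7, f(5) = 1/7
Let p_n(j) = P(N_n = j), with p_0 = [1]. Condition on τ_1: p_n(0) = P(τ > n), and for j >= 1, p_n(j) = Σ_{k<=n} f(k)·p_{n−k}(j−1)
p_1 = [6/7, 1/7]  (j = 0..1)
p_2 = [3/7, 27/49, 1/49]  (j = 0..2)
p_3 = [1/7, 5/7, 48/343, 1/343]  (j = 0..3)
p_4 = [1/7, 22/49, 130/343, 69/2401, 1/2401]  (j = 0..4)
p_5 = [0, 17/49, 181/343, 288/2401, 90/16807, 1/16807]  (j = 0..5)
p_6 = [0, 11/49, 160/343, 667/2401, 509/16807, 111/117649, 1/117649]  (j = 0..6)
E[N_6] = Σ j·p_6(j) = 249033/117649;  E[N_6²] = Σ j²·p_6(j) = 599897/117649
Var[N_6] = 599897/117649 − (249033/117649)² = 8559847064/13841287201


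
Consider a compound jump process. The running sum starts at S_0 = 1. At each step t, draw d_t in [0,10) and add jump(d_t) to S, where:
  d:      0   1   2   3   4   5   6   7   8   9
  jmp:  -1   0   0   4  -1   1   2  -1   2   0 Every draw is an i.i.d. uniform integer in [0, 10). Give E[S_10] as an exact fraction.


7

Outcome values over d=0..9: [-1, 0, 0, 4, -1, 1, 2, -1, 2, 0]
Σy = 6, Σy² = 28, M = 10
μ = 6/10 = 3/5,  σ² = 28/10 − (3/5)² = 61/25
E[S_10] = 1 + 10·(3/5) = 7


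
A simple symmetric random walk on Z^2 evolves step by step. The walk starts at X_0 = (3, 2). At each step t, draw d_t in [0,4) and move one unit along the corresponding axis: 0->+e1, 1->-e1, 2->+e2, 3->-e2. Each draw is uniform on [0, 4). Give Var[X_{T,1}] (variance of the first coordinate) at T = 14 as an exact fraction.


7

Outcome values over d=0..3: [1, -1, 0, 0]
Σy = 0, Σy² = 2, M = 4
μ = 0/4 = 0,  σ² = 2/4 − (0)² = 1/2
Independent increments: Var[X_14] = 14·σ² = 14·(1/2) = 7


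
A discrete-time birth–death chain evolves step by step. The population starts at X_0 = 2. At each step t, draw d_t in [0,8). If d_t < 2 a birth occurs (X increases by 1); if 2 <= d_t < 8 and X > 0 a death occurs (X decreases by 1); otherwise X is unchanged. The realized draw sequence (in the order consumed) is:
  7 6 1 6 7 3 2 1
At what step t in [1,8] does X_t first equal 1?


t=0: X=2, d=7 → death, X_1=1
t=1: X=1, d=6 → death, X_2=0
t=2: X=0, d=1 → birth, X_3=1
t=3: X=1, d=6 → death, X_4=0
t=4: X=0, d=7 → hold, X_5=0
t=5: X=0, d=3 → hold, X_6=0
t=6: X=0, d=2 → hold, X_7=0
t=7: X=0, d=1 → birth, X_8=1

1


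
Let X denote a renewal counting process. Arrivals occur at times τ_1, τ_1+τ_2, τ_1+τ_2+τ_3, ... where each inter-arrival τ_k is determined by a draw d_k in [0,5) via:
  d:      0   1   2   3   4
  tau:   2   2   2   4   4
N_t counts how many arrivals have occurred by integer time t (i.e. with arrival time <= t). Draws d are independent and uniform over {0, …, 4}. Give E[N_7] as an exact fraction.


Inter-arrival values over d=0..4: [2, 2, 2, 4, 4]
Each d has probability 1/5, so the pmf of τ is: f(2) = 3/5, f(4) = 2/5
Renewal equation for m(n) = E[N_n]: condition on τ_1 = k (if k <= n, one arrival plus a fresh copy on the remaining n−k steps): m(n) = F(n) + Σ_{k<=n} f(k)·m(n−k), where F(n) = P(τ <= n) and m(0) = 0
m(1) = F(1) = 0
m(2) = F(2) = 3/5
m(3) = F(3) = 3/5
m(4) = F(4) + f(2)·m(2) = 1 + 3/5·3/5 = 34/25
m(5) = F(5) + f(2)·m(3) = 1 + 3/5·3/5 = 34/25
m(6) = F(6) + f(2)·m(4) + f(4)·m(2) = 1 + 3/5·34/25 + 2/5·3/5 = 257/125
m(7) = F(7) + f(2)·m(5) + f(4)·m(3) = 1 + 3/5·34/25 + 2/5·3/5 = 257/125
E[N_7] = m(7) = 257/125

257/125


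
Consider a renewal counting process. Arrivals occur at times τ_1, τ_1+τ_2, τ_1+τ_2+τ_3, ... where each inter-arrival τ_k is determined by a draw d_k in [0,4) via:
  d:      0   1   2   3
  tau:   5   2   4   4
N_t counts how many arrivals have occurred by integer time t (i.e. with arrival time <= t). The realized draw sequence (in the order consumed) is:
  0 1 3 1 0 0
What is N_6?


1

draw d_1=0: τ_1=5, arrival time A_1=5
draw d_2=1: τ_2=2, arrival time A_2=7
draw d_3=3: τ_3=4, arrival time A_3=11
draw d_4=1: τ_4=2, arrival time A_4=13
draw d_5=0: τ_5=5, arrival time A_5=18
draw d_6=0: τ_6=5, arrival time A_6=23
N_t over t=0..6: 0:0 1:0 2:0 3:0 4:0 5:1 6:1


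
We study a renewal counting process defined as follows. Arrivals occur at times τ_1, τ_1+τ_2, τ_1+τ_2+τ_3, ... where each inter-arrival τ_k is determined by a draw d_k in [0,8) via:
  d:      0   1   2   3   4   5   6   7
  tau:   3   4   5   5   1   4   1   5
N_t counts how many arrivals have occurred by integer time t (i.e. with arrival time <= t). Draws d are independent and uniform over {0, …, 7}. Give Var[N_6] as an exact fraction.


7950023/16777216

Inter-arrival values over d=0..7: [3, 4, 5, 5, 1, 4, 1, 5]
Each d has probability 1/8, so the pmf of τ is: f(1) = 1/4, f(3) = 1/8, f(4) = 1/4, f(5) = 3/8
Let p_n(j) = P(N_n = j), with p_0 = [1]. Condition on τ_1: p_n(0) = P(τ > n), and for j >= 1, p_n(j) = Σ_{k<=n} f(k)·p_{n−k}(j−1)
p_1 = [3/4, 1/4]  (j = 0..1)
p_2 = [3/4, 3/16, 1/16]  (j = 0..2)
p_3 = [5/8, 5/16, 3/64, 1/64]  (j = 0..3)
p_4 = [3/8, 1/2, 7/64, 3/256, 1/256]  (j = 0..4)
p_5 = [0, 3/4, 27/128, 9/256, 3/1024, 1/1024]  (j = 0..5)
p_6 = [0, 35/64, 47/128, 19/256, 11/1024, 3/4096, 1/4096]  (j = 0..6)
E[N_6] = Σ j·p_6(j) = 6357/4096;  E[N_6²] = Σ j²·p_6(j) = 11807/4096
Var[N_6] = 11807/4096 − (6357/4096)² = 7950023/16777216


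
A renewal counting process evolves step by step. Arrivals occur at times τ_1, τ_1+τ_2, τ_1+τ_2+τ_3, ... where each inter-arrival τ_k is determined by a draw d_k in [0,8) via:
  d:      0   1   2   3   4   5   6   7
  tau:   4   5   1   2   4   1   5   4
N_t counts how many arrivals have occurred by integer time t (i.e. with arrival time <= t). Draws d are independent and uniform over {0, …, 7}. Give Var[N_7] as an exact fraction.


211082207/268435456

Inter-arrival values over d=0..7: [4, 5, 1, 2, 4, 1, 5, 4]
Each d has probability 1/8, so the pmf of τ is: f(1) = 1/4, f(2) = 1/8, f(4) = 3/8, f(5) = 1/4
Let p_n(j) = P(N_n = j), with p_0 = [1]. Condition on τ_1: p_n(0) = P(τ > n), and for j >= 1, p_n(j) = Σ_{k<=n} f(k)·p_{n−k}(j−1)
p_1 = [3/4, 1/4]  (j = 0..1)
p_2 = [5/8, 5/16, 1/16]  (j = 0..2)
p_3 = [5/8, 1/4, 7/64, 1/64]  (j = 0..3)
p_4 = [1/4, 39/64, 13/128, 9/256, 1/256]  (j = 0..4)
p_5 = [0, 43/64, 71/256, 5/128, 11/1024, 1/1024]  (j = 0..5)
p_6 = [0, 29/64, 217/512, 27/256, 29/2048, 13/4096, 1/4096]  (j = 0..6)
p_7 = [0, 25/64, 189/512, 101/512, 19/512, 5/1024, 15/16384, 1/16384]  (j = 0..7)
E[N_7] = Σ j·p_7(j) = 31121/16384;  E[N_7²] = Σ j²·p_7(j) = 71997/16384
Var[N_7] = 71997/16384 − (31121/16384)² = 211082207/268435456


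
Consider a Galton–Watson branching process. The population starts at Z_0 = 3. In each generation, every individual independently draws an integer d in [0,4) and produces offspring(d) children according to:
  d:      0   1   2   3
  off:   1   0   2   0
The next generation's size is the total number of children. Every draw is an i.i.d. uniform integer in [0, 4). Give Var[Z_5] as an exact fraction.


2087613/1048576

Outcome values over d=0..3: [1, 0, 2, 0]
Σy = 3, Σy² = 5, M = 4
μ = 3/4 = 3/4,  σ² = 5/4 − (3/4)² = 11/16
V_0 = 0, E_0 = 3
V_1 = 11/16·E_0 + (3/4)²·V_0 = 33/16;  E_1 = 9/4
V_2 = 11/16·E_1 + (3/4)²·V_1 = 693/256;  E_2 = 27/16
V_3 = 11/16·E_2 + (3/4)²·V_2 = 10989/4096;  E_3 = 81/64
V_4 = 11/16·E_3 + (3/4)²·V_3 = 155925/65536;  E_4 = 243/256
V_5 = 11/16·E_4 + (3/4)²·V_4 = 2087613/1048576;  E_5 = 729/1024


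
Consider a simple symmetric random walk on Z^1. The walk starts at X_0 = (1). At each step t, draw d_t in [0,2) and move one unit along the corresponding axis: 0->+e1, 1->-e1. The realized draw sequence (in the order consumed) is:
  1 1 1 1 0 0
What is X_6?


t=0: X=(1), d=1 → -e1, X_1=(0)
t=1: X=(0), d=1 → -e1, X_2=(-1)
t=2: X=(-1), d=1 → -e1, X_3=(-2)
t=3: X=(-2), d=1 → -e1, X_4=(-3)
t=4: X=(-3), d=0 → +e1, X_5=(-2)
t=5: X=(-2), d=0 → +e1, X_6=(-1)

(-1)


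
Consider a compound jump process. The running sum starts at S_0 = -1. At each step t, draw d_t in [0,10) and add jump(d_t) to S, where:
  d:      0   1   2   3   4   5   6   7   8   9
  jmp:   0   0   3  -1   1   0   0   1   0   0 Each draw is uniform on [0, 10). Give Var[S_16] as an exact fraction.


Outcome values over d=0..9: [0, 0, 3, -1, 1, 0, 0, 1, 0, 0]
Σy = 4, Σy² = 12, M = 10
μ = 4/10 = 2/5,  σ² = 12/10 − (2/5)² = 26/25
Independent increments: Var[S_16] = 16·σ² = 16·(26/25) = 416/25

416/25


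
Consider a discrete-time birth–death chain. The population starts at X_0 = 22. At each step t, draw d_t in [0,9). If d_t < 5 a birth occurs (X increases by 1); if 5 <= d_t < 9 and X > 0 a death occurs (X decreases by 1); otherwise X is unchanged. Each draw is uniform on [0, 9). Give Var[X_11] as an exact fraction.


X can drop by at most 1 per step and X_0 = 22 > T = 11, so X_t >= 22 − t >= 11 > 0 for every t <= 11: the floor at 0 (the 'and X > 0' condition) never binds. Hence X_11 = X_0 + Σ_{t<11} Y_t with i.i.d. increments Y_t = y(d_t) ∈ {+1, −1, 0}.
Outcome values over d=0..8: [1, 1, 1, 1, 1, -1, -1, -1, -1]
Σy = 1, Σy² = 9, M = 9
μ = 1/9 = 1/9,  σ² = 9/9 − (1/9)² = 80/81
Independent increments: Var[X_11] = 11·σ² = 11·(80/81) = 880/81

880/81


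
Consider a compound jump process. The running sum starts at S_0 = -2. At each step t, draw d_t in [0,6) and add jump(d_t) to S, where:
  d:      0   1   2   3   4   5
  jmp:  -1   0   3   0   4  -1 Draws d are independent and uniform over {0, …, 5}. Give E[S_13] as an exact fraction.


Outcome values over d=0..5: [-1, 0, 3, 0, 4, -1]
Σy = 5, Σy² = 27, M = 6
μ = 5/6 = 5/6,  σ² = 27/6 − (5/6)² = 137/36
E[S_13] = -2 + 13·(5/6) = 53/6

53/6


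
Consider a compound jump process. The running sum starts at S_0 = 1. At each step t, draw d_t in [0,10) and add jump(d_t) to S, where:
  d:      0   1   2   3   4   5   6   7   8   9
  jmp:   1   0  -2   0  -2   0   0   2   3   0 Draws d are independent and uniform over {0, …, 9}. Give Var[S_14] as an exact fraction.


756/25

Outcome values over d=0..9: [1, 0, -2, 0, -2, 0, 0, 2, 3, 0]
Σy = 2, Σy² = 22, M = 10
μ = 2/10 = 1/5,  σ² = 22/10 − (1/5)² = 54/25
Independent increments: Var[S_14] = 14·σ² = 14·(54/25) = 756/25


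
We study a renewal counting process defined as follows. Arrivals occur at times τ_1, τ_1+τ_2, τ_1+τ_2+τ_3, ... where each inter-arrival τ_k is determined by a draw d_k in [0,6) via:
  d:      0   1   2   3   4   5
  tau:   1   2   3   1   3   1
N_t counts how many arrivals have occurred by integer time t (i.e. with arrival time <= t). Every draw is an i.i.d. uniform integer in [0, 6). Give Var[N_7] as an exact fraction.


Inter-arrival values over d=0..5: [1, 2, 3, 1, 3, 1]
Each d has probability 1/6, so the pmf of τ is: f(1) = 1/2, f(2) = 1/6, f(3) = 1/3
Let p_n(j) = P(N_n = j), with p_0 = [1]. Condition on τ_1: p_n(0) = P(τ > n), and for j >= 1, p_n(j) = Σ_{k<=n} f(k)·p_{n−k}(j−1)
p_1 = [1/2, 1/2]  (j = 0..1)
p_2 = [1/3, 5/12, 1/4]  (j = 0..2)
p_3 = [0, 7/12, 7/24, 1/8]  (j = 0..3)
p_4 = [0, 2/9, 19/36, 3/16, 1/16]  (j = 0..4)
p_5 = [0, 1/9, 25/72, 19/48, 11/96, 1/32]  (j = 0..5)
p_6 = [0, 0, 31/108, 155/432, 13/48, 13/192, 1/64]  (j = 0..6)
p_7 = [0, 0, 5/54, 163/432, 133/432, 101/576, 5/128, 1/128]  (j = 0..7)
E[N_7] = Σ j·p_7(j) = 4279/1152;  E[N_7²] = Σ j²·p_7(j) = 51373/3456
Var[N_7] = 51373/3456 − (4279/1152)² = 1417391/1327104

1417391/1327104


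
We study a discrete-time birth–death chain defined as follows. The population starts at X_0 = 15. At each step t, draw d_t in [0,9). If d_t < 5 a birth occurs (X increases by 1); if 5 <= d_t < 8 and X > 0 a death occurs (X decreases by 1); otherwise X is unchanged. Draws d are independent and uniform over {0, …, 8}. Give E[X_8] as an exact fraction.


X can drop by at most 1 per step and X_0 = 15 > T = 8, so X_t >= 15 − t >= 7 > 0 for every t <= 8: the floor at 0 (the 'and X > 0' condition) never binds. Hence X_8 = X_0 + Σ_{t<8} Y_t with i.i.d. increments Y_t = y(d_t) ∈ {+1, −1, 0}.
Outcome values over d=0..8: [1, 1, 1, 1, 1, -1, -1, -1, 0]
Σy = 2, Σy² = 8, M = 9
μ = 2/9 = 2/9,  σ² = 8/9 − (2/9)² = 68/81
E[X_8] = 15 + 8·(2/9) = 151/9

151/9


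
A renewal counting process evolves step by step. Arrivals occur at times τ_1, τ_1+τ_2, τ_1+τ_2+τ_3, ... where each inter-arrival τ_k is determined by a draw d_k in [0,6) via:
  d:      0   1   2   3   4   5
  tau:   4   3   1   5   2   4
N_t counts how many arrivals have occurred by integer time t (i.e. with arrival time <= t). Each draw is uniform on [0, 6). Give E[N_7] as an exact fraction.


Inter-arrival values over d=0..5: [4, 3, 1, 5, 2, 4]
Each d has probability 1/6, so the pmf of τ is: f(1) = 1/6, f(2) = 1/6, f(3) = 1/6, f(4) = 1/3, f(5) = 1/6
Renewal equation for m(n) = E[N_n]: condition on τ_1 = k (if k <= n, one arrival plus a fresh copy on the remaining n−k steps): m(n) = F(n) + Σ_{k<=n} f(k)·m(n−k), where F(n) = P(τ <= n) and m(0) = 0
m(1) = F(1) = 1/6
m(2) = F(2) + f(1)·m(1) = 1/3 + 1/6·1/6 = 13/36
m(3) = F(3) + f(1)·m(2) + f(2)·m(1) = 1/2 + 1/6·13/36 + 1/6·1/6 = 127/216
m(4) = F(4) + f(1)·m(3) + f(2)·m(2) + f(3)·m(1) = 5/6 + 1/6·127/216 + 1/6·13/36 + 1/6·1/6 = 1321/1296
m(5) = F(5) + f(1)·m(4) + f(2)·m(3) + f(3)·m(2) + f(4)·m(1) = 1 + 1/6·1321/1296 + 1/6·127/216 + 1/6·13/36 + 1/3·1/6 = 10759/7776
m(6) = F(6) + f(1)·m(5) + f(2)·m(4) + f(3)·m(3) + f(4)·m(2) + f(5)·m(1) = 1 + 1/6·10759/7776 + 1/6·1321/1296 + 1/6·127/216 + 1/3·13/36 + 1/6·1/6 = 76825/46656
m(7) = F(7) + f(1)·m(6) + f(2)·m(5) + f(3)·m(4) + f(4)·m(3) + f(5)·m(2) = 1 + 1/6·76825/46656 + 1/6·10759/7776 + 1/6·1321/1296 + 1/3·127/216 + 1/6·13/36 = 540583/279936
E[N_7] = m(7) = 540583/279936

540583/279936


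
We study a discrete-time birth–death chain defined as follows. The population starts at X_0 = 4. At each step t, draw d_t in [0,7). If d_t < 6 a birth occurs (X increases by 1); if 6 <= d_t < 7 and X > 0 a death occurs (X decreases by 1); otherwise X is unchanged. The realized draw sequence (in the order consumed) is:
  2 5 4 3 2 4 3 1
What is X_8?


12

t=0: X=4, d=2 → birth, X_1=5
t=1: X=5, d=5 → birth, X_2=6
t=2: X=6, d=4 → birth, X_3=7
t=3: X=7, d=3 → birth, X_4=8
t=4: X=8, d=2 → birth, X_5=9
t=5: X=9, d=4 → birth, X_6=10
t=6: X=10, d=3 → birth, X_7=11
t=7: X=11, d=1 → birth, X_8=12


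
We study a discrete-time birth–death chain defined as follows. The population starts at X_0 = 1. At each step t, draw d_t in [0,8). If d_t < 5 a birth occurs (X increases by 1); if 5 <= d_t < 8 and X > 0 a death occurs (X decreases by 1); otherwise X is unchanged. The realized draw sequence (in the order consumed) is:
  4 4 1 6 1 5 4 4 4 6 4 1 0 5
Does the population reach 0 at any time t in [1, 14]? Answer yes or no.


t=0: X=1, d=4 → birth, X_1=2
t=1: X=2, d=4 → birth, X_2=3
t=2: X=3, d=1 → birth, X_3=4
t=3: X=4, d=6 → death, X_4=3
t=4: X=3, d=1 → birth, X_5=4
t=5: X=4, d=5 → death, X_6=3
t=6: X=3, d=4 → birth, X_7=4
t=7: X=4, d=4 → birth, X_8=5
t=8: X=5, d=4 → birth, X_9=6
t=9: X=6, d=6 → death, X_10=5
t=10: X=5, d=4 → birth, X_11=6
t=11: X=6, d=1 → birth, X_12=7
t=12: X=7, d=0 → birth, X_13=8
t=13: X=8, d=5 → death, X_14=7

no


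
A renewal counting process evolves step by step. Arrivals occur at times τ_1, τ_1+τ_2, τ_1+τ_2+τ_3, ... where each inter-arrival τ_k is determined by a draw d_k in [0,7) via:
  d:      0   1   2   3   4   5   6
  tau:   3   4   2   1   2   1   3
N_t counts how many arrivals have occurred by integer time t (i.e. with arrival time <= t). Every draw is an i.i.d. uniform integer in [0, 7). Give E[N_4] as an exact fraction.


Inter-arrival values over d=0..6: [3, 4, 2, 1, 2, 1, 3]
Each d has probability 1/7, so the pmf of τ is: f(1) = 2/7, f(2) = 2/7, f(3) = 2/7, f(4) = 1/7
Renewal equation for m(n) = E[N_n]: condition on τ_1 = k (if k <= n, one arrival plus a fresh copy on the remaining n−k steps): m(n) = F(n) + Σ_{k<=n} f(k)·m(n−k), where F(n) = P(τ <= n) and m(0) = 0
m(1) = F(1) = 2/7
m(2) = F(2) + f(1)·m(1) = 4/7 + 2/7·2/7 = 32/49
m(3) = F(3) + f(1)·m(2) + f(2)·m(1) = 6/7 + 2/7·32/49 + 2/7·2/7 = 386/343
m(4) = F(4) + f(1)·m(3) + f(2)·m(2) + f(3)·m(1) = 1 + 2/7·386/343 + 2/7·32/49 + 2/7·2/7 = 3817/2401
E[N_4] = m(4) = 3817/2401

3817/2401


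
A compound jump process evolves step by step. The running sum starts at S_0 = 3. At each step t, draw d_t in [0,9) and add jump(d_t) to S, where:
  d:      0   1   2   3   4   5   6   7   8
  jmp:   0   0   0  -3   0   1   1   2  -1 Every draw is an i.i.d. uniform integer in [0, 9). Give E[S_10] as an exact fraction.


Outcome values over d=0..8: [0, 0, 0, -3, 0, 1, 1, 2, -1]
Σy = 0, Σy² = 16, M = 9
μ = 0/9 = 0,  σ² = 16/9 − (0)² = 16/9
E[S_10] = 3 + 10·(0) = 3

3


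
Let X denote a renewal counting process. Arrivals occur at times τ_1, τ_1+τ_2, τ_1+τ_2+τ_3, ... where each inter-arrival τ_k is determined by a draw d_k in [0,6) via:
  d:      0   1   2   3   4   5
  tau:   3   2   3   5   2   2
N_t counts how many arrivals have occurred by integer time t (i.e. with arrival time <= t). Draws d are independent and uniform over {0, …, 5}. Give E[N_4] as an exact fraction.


13/12

Inter-arrival values over d=0..5: [3, 2, 3, 5, 2, 2]
Each d has probability 1/6, so the pmf of τ is: f(2) = 1/2, f(3) = 1/3, f(5) = 1/6
Renewal equation for m(n) = E[N_n]: condition on τ_1 = k (if k <= n, one arrival plus a fresh copy on the remaining n−k steps): m(n) = F(n) + Σ_{k<=n} f(k)·m(n−k), where F(n) = P(τ <= n) and m(0) = 0
m(1) = F(1) = 0
m(2) = F(2) = 1/2
m(3) = F(3) = 5/6
m(4) = F(4) + f(2)·m(2) = 5/6 + 1/2·1/2 = 13/12
E[N_4] = m(4) = 13/12


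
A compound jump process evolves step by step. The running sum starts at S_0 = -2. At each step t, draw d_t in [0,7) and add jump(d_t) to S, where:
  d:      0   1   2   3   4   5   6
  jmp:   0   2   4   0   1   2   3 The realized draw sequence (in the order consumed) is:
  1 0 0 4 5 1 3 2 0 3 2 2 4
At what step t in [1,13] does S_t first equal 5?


t=0: S=-2, d=1, jump=2, S_1=0
t=1: S=0, d=0, jump=0, S_2=0
t=2: S=0, d=0, jump=0, S_3=0
t=3: S=0, d=4, jump=1, S_4=1
t=4: S=1, d=5, jump=2, S_5=3
t=5: S=3, d=1, jump=2, S_6=5
t=6: S=5, d=3, jump=0, S_7=5
t=7: S=5, d=2, jump=4, S_8=9
t=8: S=9, d=0, jump=0, S_9=9
t=9: S=9, d=3, jump=0, S_10=9
t=10: S=9, d=2, jump=4, S_11=13
t=11: S=13, d=2, jump=4, S_12=17
t=12: S=17, d=4, jump=1, S_13=18

6


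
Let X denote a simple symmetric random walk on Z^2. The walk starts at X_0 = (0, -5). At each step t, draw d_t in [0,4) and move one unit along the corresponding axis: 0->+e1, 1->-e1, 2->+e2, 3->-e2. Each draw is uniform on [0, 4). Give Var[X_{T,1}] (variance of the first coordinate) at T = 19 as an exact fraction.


19/2

Outcome values over d=0..3: [1, -1, 0, 0]
Σy = 0, Σy² = 2, M = 4
μ = 0/4 = 0,  σ² = 2/4 − (0)² = 1/2
Independent increments: Var[X_19] = 19·σ² = 19·(1/2) = 19/2


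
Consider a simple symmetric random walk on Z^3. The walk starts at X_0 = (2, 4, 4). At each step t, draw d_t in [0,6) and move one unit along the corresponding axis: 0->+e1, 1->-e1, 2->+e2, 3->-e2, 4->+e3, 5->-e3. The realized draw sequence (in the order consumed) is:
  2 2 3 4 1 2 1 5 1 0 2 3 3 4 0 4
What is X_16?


(1, 5, 6)

t=0: X=(2, 4, 4), d=2 → +e2, X_1=(2, 5, 4)
t=1: X=(2, 5, 4), d=2 → +e2, X_2=(2, 6, 4)
t=2: X=(2, 6, 4), d=3 → -e2, X_3=(2, 5, 4)
t=3: X=(2, 5, 4), d=4 → +e3, X_4=(2, 5, 5)
t=4: X=(2, 5, 5), d=1 → -e1, X_5=(1, 5, 5)
t=5: X=(1, 5, 5), d=2 → +e2, X_6=(1, 6, 5)
t=6: X=(1, 6, 5), d=1 → -e1, X_7=(0, 6, 5)
t=7: X=(0, 6, 5), d=5 → -e3, X_8=(0, 6, 4)
t=8: X=(0, 6, 4), d=1 → -e1, X_9=(-1, 6, 4)
t=9: X=(-1, 6, 4), d=0 → +e1, X_10=(0, 6, 4)
t=10: X=(0, 6, 4), d=2 → +e2, X_11=(0, 7, 4)
t=11: X=(0, 7, 4), d=3 → -e2, X_12=(0, 6, 4)
t=12: X=(0, 6, 4), d=3 → -e2, X_13=(0, 5, 4)
t=13: X=(0, 5, 4), d=4 → +e3, X_14=(0, 5, 5)
t=14: X=(0, 5, 5), d=0 → +e1, X_15=(1, 5, 5)
t=15: X=(1, 5, 5), d=4 → +e3, X_16=(1, 5, 6)
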